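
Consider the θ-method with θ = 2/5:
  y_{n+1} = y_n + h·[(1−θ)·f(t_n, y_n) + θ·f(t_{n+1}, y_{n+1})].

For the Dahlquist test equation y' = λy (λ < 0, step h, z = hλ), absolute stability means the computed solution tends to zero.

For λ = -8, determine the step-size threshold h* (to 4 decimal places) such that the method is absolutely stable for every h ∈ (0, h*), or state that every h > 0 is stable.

With y'=λy (z=hλ):
  y_{n+1} = y_n + z·[3/5·y_n + 2/5·y_{n+1}] ⇒ (1 − 2/5z)y_{n+1} = (1 + 3/5z)y_n
  R(z) = (1 + 3/5z)/(1 − 2/5z).

Find x<0 with |R(x)|<1.
x=-1.33: |R|=0.1319
R=−1: 1+3/5x = −1+2/5x ⇒ -1/5x=2 ⇒ x=2/(-1/5)=-10.0000
Confirm numerically:
  x=-7.397: |R|=0.86850 <1
  x=-7.314: |R|=0.86315 <1
  x=-6.467: |R|=0.80300 <1
  x=-4.188: |R|=0.56549 <1
  x=-10.344: |R|=1.01339 >1
  x=-10.332: |R|=1.01294 >1
So |R|<1 on (-10.0000, 0).

(-10.0000,0); λ=-8 ⇒ h* = (10)/8 = 1.2500.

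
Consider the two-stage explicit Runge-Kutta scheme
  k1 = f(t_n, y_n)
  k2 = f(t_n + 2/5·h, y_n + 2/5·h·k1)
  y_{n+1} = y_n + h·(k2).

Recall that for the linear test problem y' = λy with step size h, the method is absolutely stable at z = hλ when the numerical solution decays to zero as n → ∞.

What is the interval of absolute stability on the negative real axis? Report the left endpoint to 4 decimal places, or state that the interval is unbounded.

On y'=λy, z=hλ:
  k1=λy_n ⇒ h·k1=z·y_n;  k2=λ(1+2/5z)y_n ⇒ h·k2=z(1+2/5z)y_n
  y_{n+1}/y_n = 1 + z(1+2/5z) = 1 + z + 2/5z²
  so R(z) = 1 + z + 2/5z².

Find x<0 with |R(x)|<1.
x=-0.47: |R|=0.6184
R=1: x+2/5x²=0 ⇒ x=−5/2=-2.5000; min R=1−1/(4·2/5)=0.3750>−1
Confirm numerically:
  x=-1.791: |R|=0.49207 <1
  x=-1.640: |R|=0.43584 <1
  x=-1.393: |R|=0.38318 <1
  x=-1.203: |R|=0.37588 <1
  x=-3.093: |R|=1.73366 >1
  x=-2.627: |R|=1.13345 >1
Interval (-2.5000, 0).

(-2.5000, 0).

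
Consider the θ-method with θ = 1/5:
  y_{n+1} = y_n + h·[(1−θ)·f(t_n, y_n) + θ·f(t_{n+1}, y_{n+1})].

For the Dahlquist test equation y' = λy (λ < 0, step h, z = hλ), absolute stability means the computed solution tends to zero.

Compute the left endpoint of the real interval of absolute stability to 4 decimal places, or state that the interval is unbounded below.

On y'=λy, z=hλ:
  y_{n+1} = y_n + z·[4/5·y_n + 1/5·y_{n+1}] ⇒ (1 − 1/5z)y_{n+1} = (1 + 4/5z)y_n
  R(z) = (1 + 4/5z)/(1 − 1/5z).

Boundary: |R(x)|=1, x<0.
x=-1.65: |R|=0.2406
R=−1: 1+4/5x = −1+1/5x ⇒ -3/5x=2 ⇒ x=2/(-3/5)=-3.3333
Confirm numerically:
  x=-2.376: |R|=0.61063 <1
  x=-1.770: |R|=0.30724 <1
  x=-1.752: |R|=0.29739 <1
  x=-3.877: |R|=1.18373 >1
  x=-3.547: |R|=1.07500 >1
So |R|<1 on (-3.3333, 0).

left endpoint -3.3333.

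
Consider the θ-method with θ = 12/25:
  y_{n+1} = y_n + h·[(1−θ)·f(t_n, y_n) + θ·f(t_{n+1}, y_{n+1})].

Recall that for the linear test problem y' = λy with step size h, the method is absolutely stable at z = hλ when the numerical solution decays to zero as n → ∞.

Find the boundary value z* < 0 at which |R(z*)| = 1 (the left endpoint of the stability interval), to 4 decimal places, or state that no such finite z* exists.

z* = -50.0000.

With y'=λy (z=hλ):
  y_{n+1} = y_n + z·[13/25·y_n + 12/25·y_{n+1}] ⇒ (1 − 12/25z)y_{n+1} = (1 + 13/25z)y_n
  Hence R(z) = (1 + 13/25z)/(1 − 12/25z).

Need |R(x)|<1, x<0.
x=-1.75: |R|=0.0489
R=−1: 1+13/25x = −1+12/25x ⇒ -1/25x=2 ⇒ x=2/(-1/25)=-50.0000
Confirm numerically:
  x=-31.603: |R|=0.95449 <1
  x=-29.243: |R|=0.94478 <1
  x=-22.573: |R|=0.90730 <1
  x=-20.114: |R|=0.88780 <1
  x=-50.377: |R|=1.00060 >1
  x=-50.285: |R|=1.00045 >1
  x=-50.178: |R|=1.00028 >1
Stable set (-50.0000, 0).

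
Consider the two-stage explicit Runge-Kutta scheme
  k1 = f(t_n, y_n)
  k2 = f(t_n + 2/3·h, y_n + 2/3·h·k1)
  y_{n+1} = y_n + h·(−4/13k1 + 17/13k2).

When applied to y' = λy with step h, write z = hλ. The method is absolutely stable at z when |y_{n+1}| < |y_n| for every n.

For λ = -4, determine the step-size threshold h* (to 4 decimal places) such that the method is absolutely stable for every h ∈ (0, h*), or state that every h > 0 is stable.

(-1.1471,0); λ=-4 ⇒ h* = (39/34)/4 = 0.2868.

Set f=λy, z=hλ:
  k1=λy_n ⇒ h·k1=z·y_n;  k2=λ(1+2/3z)y_n ⇒ h·k2=z(1+2/3z)y_n
  y_{n+1}/y_n = 1 − 4/13z + 17/13z(1+2/3z) = 1 + z + 34/39z²
  ⇒ R(z) = 1 + z + 34/39z².

Boundary: |R(x)|=1, x<0.
x=-1.19: |R|=1.0445
R=1: x+34/39x²=0 ⇒ x=−39/34=-1.1471; min R=1−1/(4·34/39)=0.7132>−1
Confirm numerically:
  x=-0.984: |R|=0.86012 <1
  x=-0.776: |R|=0.74897 <1
  x=-0.773: |R|=0.74792 <1
  x=-0.510: |R|=0.71675 <1
  x=-1.580: |R|=1.59635 >1
  x=-1.410: |R|=1.32322 >1
So |R|<1 on (-1.1471, 0).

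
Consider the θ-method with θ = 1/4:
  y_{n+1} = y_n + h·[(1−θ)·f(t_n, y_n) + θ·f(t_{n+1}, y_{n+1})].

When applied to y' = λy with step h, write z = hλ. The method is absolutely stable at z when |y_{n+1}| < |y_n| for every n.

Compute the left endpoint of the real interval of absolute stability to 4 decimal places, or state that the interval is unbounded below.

Test eqn y'=λy, z=hλ:
  y_{n+1} = y_n + z·[3/4·y_n + 1/4·y_{n+1}] ⇒ (1 − 1/4z)y_{n+1} = (1 + 3/4z)y_n
  ⇒ R(z) = (1 + 3/4z)/(1 − 1/4z).

Boundary: |R(x)|=1, x<0.
x=-0.93: |R|=0.2454
R=−1: 1+3/4x = −1+1/4x ⇒ -1/2x=2 ⇒ x=2/(-1/2)=-4.0000
Confirm numerically:
  x=-3.037: |R|=0.72630 <1
  x=-2.931: |R|=0.69153 <1
  x=-2.159: |R|=0.40218 <1
  x=-1.777: |R|=0.23040 <1
  x=-4.234: |R|=1.05684 >1
  x=-4.049: |R|=1.01218 >1
So |R|<1 on (-4.0000, 0).

z* = -4.0000.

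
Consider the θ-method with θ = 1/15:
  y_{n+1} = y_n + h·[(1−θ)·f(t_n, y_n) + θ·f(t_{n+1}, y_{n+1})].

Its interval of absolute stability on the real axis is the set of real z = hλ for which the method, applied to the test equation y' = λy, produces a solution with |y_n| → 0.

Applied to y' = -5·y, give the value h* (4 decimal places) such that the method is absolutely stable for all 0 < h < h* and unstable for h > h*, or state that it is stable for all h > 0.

Set f=λy, z=hλ:
  y_{n+1} = y_n + z·[14/15·y_n + 1/15·y_{n+1}] ⇒ (1 − 1/15z)y_{n+1} = (1 + 14/15z)y_n
  Hence R(z) = (1 + 14/15z)/(1 − 1/15z).

Solve |R(x)|<1 on ℝ⁻.
x=-1.34: |R|=0.2301
R=−1: 1+14/15x = −1+1/15x ⇒ -13/15x=2 ⇒ x=2/(-13/15)=-2.3077
Confirm numerically:
  x=-2.043: |R|=0.79810 <1
  x=-2.038: |R|=0.79422 <1
  x=-1.884: |R|=0.67377 <1
  x=-2.735: |R|=1.31322 >1
  x=-2.675: |R|=1.27016 >1
  x=-2.480: |R|=1.12815 >1
So |R|<1 on (-2.3077, 0).

(-2.3077,0); λ=-5 ⇒ h* = (30/13)/5 = 0.4615.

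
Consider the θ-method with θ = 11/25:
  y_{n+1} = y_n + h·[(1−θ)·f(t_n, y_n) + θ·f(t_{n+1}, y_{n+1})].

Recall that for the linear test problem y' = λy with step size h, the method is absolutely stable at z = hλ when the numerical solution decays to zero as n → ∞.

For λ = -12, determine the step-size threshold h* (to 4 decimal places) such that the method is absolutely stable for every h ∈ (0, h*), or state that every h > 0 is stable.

Test eqn y'=λy, z=hλ:
  y_{n+1} = y_n + z·[14/25·y_n + 11/25·y_{n+1}] ⇒ (1 − 11/25z)y_{n+1} = (1 + 14/25z)y_n
  ⇒ R(z) = (1 + 14/25z)/(1 − 11/25z).

Solve |R(x)|<1 on ℝ⁻.
x=-1.28: |R|=0.1812
R=−1: 1+14/25x = −1+11/25x ⇒ -3/25x=2 ⇒ x=2/(-3/25)=-16.6667
Confirm numerically:
  x=-15.960: |R|=0.98943 <1
  x=-9.772: |R|=0.84388 <1
  x=-9.696: |R|=0.84116 <1
  x=-8.280: |R|=0.78325 <1
  x=-17.208: |R|=1.00758 >1
  x=-17.168: |R|=1.00703 >1
  x=-17.086: |R|=1.00591 >1
Interval (-16.6667, 0).

(-16.6667,0); λ=-12 ⇒ h* = (50/3)/12 = 1.3889.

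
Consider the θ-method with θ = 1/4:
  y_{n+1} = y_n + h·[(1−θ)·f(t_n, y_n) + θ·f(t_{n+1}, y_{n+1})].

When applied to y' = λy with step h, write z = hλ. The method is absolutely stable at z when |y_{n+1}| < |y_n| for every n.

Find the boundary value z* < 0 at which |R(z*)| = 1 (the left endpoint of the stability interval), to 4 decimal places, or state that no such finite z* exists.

z* = -4.0000.

Set f=λy, z=hλ:
  y_{n+1} = y_n + z·[3/4·y_n + 1/4·y_{n+1}] ⇒ (1 − 1/4z)y_{n+1} = (1 + 3/4z)y_n
  R(z) = (1 + 3/4z)/(1 − 1/4z).

Solve |R(x)|<1 on ℝ⁻.
x=-1.06: |R|=0.1621
R=−1: 1+3/4x = −1+1/4x ⇒ -1/2x=2 ⇒ x=2/(-1/2)=-4.0000
Confirm numerically:
  x=-3.233: |R|=0.78792 <1
  x=-1.734: |R|=0.20963 <1
  x=-1.719: |R|=0.20231 <1
  x=-4.577: |R|=1.13455 >1
  x=-4.102: |R|=1.02518 >1
So |R|<1 on (-4.0000, 0).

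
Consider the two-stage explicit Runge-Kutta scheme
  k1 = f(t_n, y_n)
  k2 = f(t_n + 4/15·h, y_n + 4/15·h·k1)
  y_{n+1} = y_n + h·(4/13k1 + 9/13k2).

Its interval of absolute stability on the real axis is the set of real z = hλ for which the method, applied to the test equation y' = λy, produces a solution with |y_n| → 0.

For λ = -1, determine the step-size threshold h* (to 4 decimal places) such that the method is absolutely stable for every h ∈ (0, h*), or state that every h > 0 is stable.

On y'=λy, z=hλ:
  k1=λy_n ⇒ h·k1=z·y_n;  k2=λ(1+4/15z)y_n ⇒ h·k2=z(1+4/15z)y_n
  y_{n+1}/y_n = 1 + 4/13z + 9/13z(1+4/15z) = 1 + z + 12/65z²
  so R(z) = 1 + z + 12/65z².

Solve |R(x)|<1 on ℝ⁻.
x=-1.24: |R|=0.0439
R=1: x+12/65x²=0 ⇒ x=−65/12=-5.4167; min R=1−1/(4·12/65)=-0.3542>−1
Confirm numerically:
  x=-4.493: |R|=0.23384 <1
  x=-2.951: |R|=0.34330 <1
  x=-2.306: |R|=0.32428 <1
  x=-5.941: |R|=1.57509 >1
  x=-5.922: |R|=1.55248 >1
  x=-5.671: |R|=1.26628 >1
So |R|<1 on (-5.4167, 0).

(-5.4167,0); λ=-1 ⇒ h* = (65/12)/1 = 5.4167.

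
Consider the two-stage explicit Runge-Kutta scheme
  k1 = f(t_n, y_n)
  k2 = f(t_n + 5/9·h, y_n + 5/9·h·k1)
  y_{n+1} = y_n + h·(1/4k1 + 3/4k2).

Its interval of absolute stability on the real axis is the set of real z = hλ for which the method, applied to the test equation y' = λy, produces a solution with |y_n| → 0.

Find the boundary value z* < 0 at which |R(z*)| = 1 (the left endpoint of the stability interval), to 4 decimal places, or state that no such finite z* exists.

With y'=λy (z=hλ):
  k1=λy_n ⇒ h·k1=z·y_n;  k2=λ(1+5/9z)y_n ⇒ h·k2=z(1+5/9z)y_n
  y_{n+1}/y_n = 1 + 1/4z + 3/4z(1+5/9z) = 1 + z + 5/12z²
  Hence R(z) = 1 + z + 5/12z².

Need |R(x)|<1, x<0.
x=-1.22: |R|=0.4002
R=1: x+5/12x²=0 ⇒ x=−12/5=-2.4000; min R=1−1/(4·5/12)=0.4000>−1
Confirm numerically:
  x=-1.878: |R|=0.59153 <1
  x=-1.760: |R|=0.53067 <1
  x=-1.251: |R|=0.40108 <1
  x=-1.037: |R|=0.41107 <1
  x=-2.474: |R|=1.07628 >1
  x=-2.431: |R|=1.03140 >1
Interval (-2.4000, 0).

left endpoint -2.4000.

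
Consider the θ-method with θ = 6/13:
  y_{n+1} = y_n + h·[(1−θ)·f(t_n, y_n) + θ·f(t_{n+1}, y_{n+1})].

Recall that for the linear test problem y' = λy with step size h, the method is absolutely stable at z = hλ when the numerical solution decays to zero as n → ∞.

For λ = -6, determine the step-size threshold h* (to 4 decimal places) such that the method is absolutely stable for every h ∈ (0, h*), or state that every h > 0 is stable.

On y'=λy, z=hλ:
  y_{n+1} = y_n + z·[7/13·y_n + 6/13·y_{n+1}] ⇒ (1 − 6/13z)y_{n+1} = (1 + 7/13z)y_n
  ⇒ R(z) = (1 + 7/13z)/(1 − 6/13z).

Need |R(x)|<1, x<0.
x=-1.43: |R|=0.1386
R=−1: 1+7/13x = −1+6/13x ⇒ -1/13x=2 ⇒ x=2/(-1/13)=-26.0000
Confirm numerically:
  x=-13.800: |R|=0.87265 <1
  x=-12.116: |R|=0.83799 <1
  x=-12.055: |R|=0.83658 <1
  x=-26.489: |R|=1.00284 >1
  x=-26.433: |R|=1.00252 >1
  x=-26.403: |R|=1.00235 >1
So |R|<1 on (-26.0000, 0).

(-26.0000,0); λ=-6 ⇒ h* = (26)/6 = 4.3333.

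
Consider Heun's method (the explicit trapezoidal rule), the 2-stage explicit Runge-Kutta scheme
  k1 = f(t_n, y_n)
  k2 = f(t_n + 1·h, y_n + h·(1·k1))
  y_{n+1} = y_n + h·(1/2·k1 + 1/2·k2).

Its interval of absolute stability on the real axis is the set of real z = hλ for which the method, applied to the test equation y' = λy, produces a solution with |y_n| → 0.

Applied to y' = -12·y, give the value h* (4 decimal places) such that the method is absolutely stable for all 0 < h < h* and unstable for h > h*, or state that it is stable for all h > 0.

(-2.0000,0); λ=-12 ⇒ h* = 0.1667.

Set f=λy, z=hλ:
  order 2, 2-stage ⇒ R(z)=1+z+z^2/2
  (e.g. R(-1.72)=0.75920, |R|=0.75920)

Need |R(x)|<1, x<0.
x=-1.72: |R|=0.7592
|R(-1.46)|=0.6058 |R(-1.2)|=0.5200 |R(-0.67)|=0.5544
Bisect:
  x_lo=-2.4942 |R|=1.6164  x_hi=-0.3616 |R|=0.7037
  mid=-1.42794 |R|=0.59157 →hi
  mid=-1.96109 |R|=0.96185 →hi
  mid=-2.22766 |R|=1.25358 →lo
  mid=-2.09438 |R|=1.09883 →lo
  mid=-2.02773 |R|=1.02812 →lo
  mid=-1.99441 |R|=0.99443 →hi
  mid=-2.01107 |R|=1.01113 →lo
  mid=-2.00274 |R|=1.00274 →lo
  ...
  [-2.00001,-1.99988] ⇒ x*=-2.0000
So |R|<1 on (-2.0000, 0).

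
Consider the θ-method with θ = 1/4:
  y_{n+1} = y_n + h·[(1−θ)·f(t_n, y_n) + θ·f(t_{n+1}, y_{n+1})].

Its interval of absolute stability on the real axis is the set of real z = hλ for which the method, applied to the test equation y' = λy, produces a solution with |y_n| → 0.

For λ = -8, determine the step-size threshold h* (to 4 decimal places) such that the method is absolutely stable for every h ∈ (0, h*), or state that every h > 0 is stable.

Set f=λy, z=hλ:
  y_{n+1} = y_n + z·[3/4·y_n + 1/4·y_{n+1}] ⇒ (1 − 1/4z)y_{n+1} = (1 + 3/4z)y_n
  R(z) = (1 + 3/4z)/(1 − 1/4z).

Need |R(x)|<1, x<0.
x=-1.5: |R|=0.0909
R=−1: 1+3/4x = −1+1/4x ⇒ -1/2x=2 ⇒ x=2/(-1/2)=-4.0000
Confirm numerically:
  x=-3.228: |R|=0.78639 <1
  x=-2.662: |R|=0.59832 <1
  x=-2.289: |R|=0.45588 <1
  x=-4.586: |R|=1.13650 >1
  x=-4.485: |R|=1.11432 >1
  x=-4.413: |R|=1.09818 >1
So |R|<1 on (-4.0000, 0).

(-4.0000,0); λ=-8 ⇒ h* = (4)/8 = 0.5000.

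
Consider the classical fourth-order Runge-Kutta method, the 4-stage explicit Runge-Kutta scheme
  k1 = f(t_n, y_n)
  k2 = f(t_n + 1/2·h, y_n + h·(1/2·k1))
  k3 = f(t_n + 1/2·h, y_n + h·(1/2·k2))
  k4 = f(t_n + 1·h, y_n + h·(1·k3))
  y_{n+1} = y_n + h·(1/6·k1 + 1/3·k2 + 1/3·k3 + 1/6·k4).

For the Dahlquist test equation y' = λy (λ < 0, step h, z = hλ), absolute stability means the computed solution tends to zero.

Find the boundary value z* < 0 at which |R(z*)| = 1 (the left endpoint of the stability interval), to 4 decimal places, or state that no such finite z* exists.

left endpoint -2.7853.

Test eqn y'=λy, z=hλ:
  order 4, 4-stage ⇒ R(z)=1+z+z^2/2+z^3/6+z^4/24
  (e.g. R(-0.97)=0.38523, |R|=0.38523)

Solve |R(x)|<1 on ℝ⁻.
x=-0.97: |R|=0.3852
|R(-2.76)|=0.9625 |R(-2.69)|=0.8656 |R(-1.41)|=0.2815
Bisect:
  x_lo=-3.4594 |R|=2.5918  x_hi=-0.3164 |R|=0.7288
  mid=-1.88792 |R|=0.30203 →hi
  mid=-2.67366 |R|=0.84433 →hi
  mid=-3.06653 |R|=1.51370 →lo
  mid=-2.87010 |R|=1.13557 →lo
  mid=-2.77188 |R|=0.97996 →hi
  mid=-2.82099 |R|=1.05516 →lo
  mid=-2.79643 |R|=1.01693 →lo
  mid=-2.78416 |R|=0.99829 →hi
  ...
  [-2.78531,-2.78512] ⇒ x*=-2.7853
Interval (-2.7853, 0).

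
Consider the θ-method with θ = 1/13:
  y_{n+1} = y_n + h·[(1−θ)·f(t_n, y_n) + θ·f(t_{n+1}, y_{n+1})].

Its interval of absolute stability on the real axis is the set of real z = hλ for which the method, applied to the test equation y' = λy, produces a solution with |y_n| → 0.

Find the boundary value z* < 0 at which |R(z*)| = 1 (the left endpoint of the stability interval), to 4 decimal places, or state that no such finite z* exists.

z* = -2.3636.

With y'=λy (z=hλ):
  y_{n+1} = y_n + z·[12/13·y_n + 1/13·y_{n+1}] ⇒ (1 − 1/13z)y_{n+1} = (1 + 12/13z)y_n
  ⇒ R(z) = (1 + 12/13z)/(1 − 1/13z).

Solve |R(x)|<1 on ℝ⁻.
x=-1.64: |R|=0.4563
R=−1: 1+12/13x = −1+1/13x ⇒ -11/13x=2 ⇒ x=2/(-11/13)=-2.3636
Confirm numerically:
  x=-2.011: |R|=0.74159 <1
  x=-1.845: |R|=0.61570 <1
  x=-0.993: |R|=0.07747 <1
  x=-2.897: |R|=1.36906 >1
  x=-2.569: |R|=1.14510 >1
  x=-2.418: |R|=1.03879 >1
Interval (-2.3636, 0).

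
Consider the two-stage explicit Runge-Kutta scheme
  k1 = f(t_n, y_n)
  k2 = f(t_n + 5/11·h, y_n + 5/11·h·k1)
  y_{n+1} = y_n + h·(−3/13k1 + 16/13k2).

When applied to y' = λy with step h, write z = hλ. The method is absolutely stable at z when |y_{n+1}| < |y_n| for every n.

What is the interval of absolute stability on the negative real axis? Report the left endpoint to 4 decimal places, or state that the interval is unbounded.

z∈(-1.7875,0).

Set f=λy, z=hλ:
  k1=λy_n ⇒ h·k1=z·y_n;  k2=λ(1+5/11z)y_n ⇒ h·k2=z(1+5/11z)y_n
  y_{n+1}/y_n = 1 − 3/13z + 16/13z(1+5/11z) = 1 + z + 80/143z²
  so R(z) = 1 + z + 80/143z².

Need |R(x)|<1, x<0.
x=-0.42: |R|=0.6787
R=1: x+80/143x²=0 ⇒ x=−143/80=-1.7875; min R=1−1/(4·80/143)=0.5531>−1
Confirm numerically:
  x=-1.530: |R|=0.77959 <1
  x=-1.424: |R|=0.71042 <1
  x=-0.911: |R|=0.55329 <1
  x=-0.790: |R|=0.55915 <1
  x=-2.371: |R|=1.77397 >1
  x=-2.197: |R|=1.50331 >1
Stable set (-1.7875, 0).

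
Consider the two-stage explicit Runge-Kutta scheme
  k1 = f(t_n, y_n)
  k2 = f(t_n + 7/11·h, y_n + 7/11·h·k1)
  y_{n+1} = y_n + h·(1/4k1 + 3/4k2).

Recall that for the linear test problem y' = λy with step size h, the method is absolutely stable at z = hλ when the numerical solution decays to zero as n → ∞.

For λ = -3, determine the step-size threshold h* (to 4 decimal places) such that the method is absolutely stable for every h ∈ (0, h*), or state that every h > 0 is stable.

(-2.0952,0); λ=-3 ⇒ h* = (44/21)/3 = 0.6984.

On y'=λy, z=hλ:
  k1=λy_n ⇒ h·k1=z·y_n;  k2=λ(1+7/11z)y_n ⇒ h·k2=z(1+7/11z)y_n
  y_{n+1}/y_n = 1 + 1/4z + 3/4z(1+7/11z) = 1 + z + 21/44z²
  Hence R(z) = 1 + z + 21/44z².

Need |R(x)|<1, x<0.
x=-0.43: |R|=0.6582
R=1: x+21/44x²=0 ⇒ x=−44/21=-2.0952; min R=1−1/(4·21/44)=0.4762>−1
Confirm numerically:
  x=-1.756: |R|=0.71569 <1
  x=-1.526: |R|=0.58541 <1
  x=-1.113: |R|=0.47823 <1
  x=-0.986: |R|=0.47800 <1
  x=-2.382: |R|=1.32601 >1
  x=-2.357: |R|=1.29446 >1
  x=-2.283: |R|=1.20459 >1
Interval (-2.0952, 0).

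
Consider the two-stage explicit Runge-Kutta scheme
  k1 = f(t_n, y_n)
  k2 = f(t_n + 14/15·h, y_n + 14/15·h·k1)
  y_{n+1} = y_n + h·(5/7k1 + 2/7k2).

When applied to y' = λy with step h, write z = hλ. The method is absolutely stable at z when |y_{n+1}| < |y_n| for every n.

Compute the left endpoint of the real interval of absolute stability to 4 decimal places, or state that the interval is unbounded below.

z* = -3.7500.

On y'=λy, z=hλ:
  k1=λy_n ⇒ h·k1=z·y_n;  k2=λ(1+14/15z)y_n ⇒ h·k2=z(1+14/15z)y_n
  y_{n+1}/y_n = 1 + 5/7z + 2/7z(1+14/15z) = 1 + z + 4/15z²
  Hence R(z) = 1 + z + 4/15z².

Need |R(x)|<1, x<0.
x=-0.42: |R|=0.6270
R=1: x+4/15x²=0 ⇒ x=−15/4=-3.7500; min R=1−1/(4·4/15)=0.0625>−1
Confirm numerically:
  x=-3.216: |R|=0.54204 <1
  x=-3.173: |R|=0.51178 <1
  x=-2.937: |R|=0.36326 <1
  x=-4.124: |R|=1.41130 >1
  x=-3.795: |R|=1.04554 >1
Interval (-3.7500, 0).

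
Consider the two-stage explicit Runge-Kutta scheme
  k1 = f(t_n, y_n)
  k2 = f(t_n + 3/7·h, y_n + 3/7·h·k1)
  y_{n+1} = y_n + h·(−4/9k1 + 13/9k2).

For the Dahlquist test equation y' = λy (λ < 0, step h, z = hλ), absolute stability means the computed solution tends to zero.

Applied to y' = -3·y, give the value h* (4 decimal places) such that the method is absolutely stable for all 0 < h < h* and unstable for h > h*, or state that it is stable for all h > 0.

On y'=λy, z=hλ:
  k1=λy_n ⇒ h·k1=z·y_n;  k2=λ(1+3/7z)y_n ⇒ h·k2=z(1+3/7z)y_n
  y_{n+1}/y_n = 1 − 4/9z + 13/9z(1+3/7z) = 1 + z + 13/21z²
  Hence R(z) = 1 + z + 13/21z².

Boundary: |R(x)|=1, x<0.
x=-0.67: |R|=0.6079
R=1: x+13/21x²=0 ⇒ x=−21/13=-1.6154; min R=1−1/(4·13/21)=0.5962>−1
Confirm numerically:
  x=-1.486: |R|=0.88098 <1
  x=-1.461: |R|=0.86037 <1
  x=-0.995: |R|=0.61787 <1
  x=-2.098: |R|=1.62680 >1
  x=-2.076: |R|=1.59196 >1
  x=-1.697: |R|=1.08574 >1
Interval (-1.6154, 0).

(-1.6154,0); λ=-3 ⇒ h* = (21/13)/3 = 0.5385.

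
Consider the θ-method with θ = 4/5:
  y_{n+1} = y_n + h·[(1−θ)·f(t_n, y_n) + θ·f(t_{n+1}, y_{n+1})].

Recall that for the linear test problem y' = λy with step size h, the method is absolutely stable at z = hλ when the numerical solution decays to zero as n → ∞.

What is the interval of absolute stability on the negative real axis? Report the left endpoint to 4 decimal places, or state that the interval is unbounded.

On y'=λy, z=hλ:
  y_{n+1} = y_n + z·[1/5·y_n + 4/5·y_{n+1}] ⇒ (1 − 4/5z)y_{n+1} = (1 + 1/5z)y_n
  so R(z) = (1 + 1/5z)/(1 − 4/5z).

Need |R(x)|<1, x<0.
x=-0.56: |R|=0.6133
x=-2: |R|=0.2308
x=-10: |R|=0.1111
x=-100: |R|=0.2346
θ=4/5≥1/2 ⇒ |1+1/5x|<|1−4/5x| ∀x<0 ⇒ unbounded interval.

interval (−∞, 0).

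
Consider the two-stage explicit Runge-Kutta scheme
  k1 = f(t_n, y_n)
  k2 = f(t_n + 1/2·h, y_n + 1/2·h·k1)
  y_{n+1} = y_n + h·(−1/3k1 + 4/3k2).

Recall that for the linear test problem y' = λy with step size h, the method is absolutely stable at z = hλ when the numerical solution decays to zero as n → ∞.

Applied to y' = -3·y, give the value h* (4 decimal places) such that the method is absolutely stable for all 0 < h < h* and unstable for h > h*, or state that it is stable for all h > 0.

(-1.5000,0); λ=-3 ⇒ h* = (3/2)/3 = 0.5000.

Set f=λy, z=hλ:
  k1=λy_n ⇒ h·k1=z·y_n;  k2=λ(1+1/2z)y_n ⇒ h·k2=z(1+1/2z)y_n
  y_{n+1}/y_n = 1 − 1/3z + 4/3z(1+1/2z) = 1 + z + 2/3z²
  Hence R(z) = 1 + z + 2/3z².

Find x<0 with |R(x)|<1.
x=-1.59: |R|=1.0954
R=1: x+2/3x²=0 ⇒ x=−3/2=-1.5000; min R=1−1/(4·2/3)=0.6250>−1
Confirm numerically:
  x=-1.352: |R|=0.86660 <1
  x=-1.127: |R|=0.71975 <1
  x=-1.074: |R|=0.69498 <1
  x=-0.979: |R|=0.65996 <1
  x=-2.013: |R|=1.68845 >1
  x=-1.612: |R|=1.12036 >1
Stable set (-1.5000, 0).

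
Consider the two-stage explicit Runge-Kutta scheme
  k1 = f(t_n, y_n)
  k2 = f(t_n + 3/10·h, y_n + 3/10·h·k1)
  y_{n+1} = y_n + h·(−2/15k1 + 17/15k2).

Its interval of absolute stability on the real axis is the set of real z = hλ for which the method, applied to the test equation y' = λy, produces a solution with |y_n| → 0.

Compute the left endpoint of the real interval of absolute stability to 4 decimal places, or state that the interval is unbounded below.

Test eqn y'=λy, z=hλ:
  k1=λy_n ⇒ h·k1=z·y_n;  k2=λ(1+3/10z)y_n ⇒ h·k2=z(1+3/10z)y_n
  y_{n+1}/y_n = 1 − 2/15z + 17/15z(1+3/10z) = 1 + z + 17/50z²
  R(z) = 1 + z + 17/50z².

Find x<0 with |R(x)|<1.
x=-1.39: |R|=0.2669
R=1: x+17/50x²=0 ⇒ x=−50/17=-2.9412; min R=1−1/(4·17/50)=0.2647>−1
Confirm numerically:
  x=-2.405: |R|=0.56157 <1
  x=-2.164: |R|=0.42818 <1
  x=-1.399: |R|=0.26645 <1
  x=-1.336: |R|=0.27086 <1
  x=-3.531: |R|=1.70811 >1
  x=-2.965: |R|=1.02402 >1
Interval (-2.9412, 0).

z* = -2.9412.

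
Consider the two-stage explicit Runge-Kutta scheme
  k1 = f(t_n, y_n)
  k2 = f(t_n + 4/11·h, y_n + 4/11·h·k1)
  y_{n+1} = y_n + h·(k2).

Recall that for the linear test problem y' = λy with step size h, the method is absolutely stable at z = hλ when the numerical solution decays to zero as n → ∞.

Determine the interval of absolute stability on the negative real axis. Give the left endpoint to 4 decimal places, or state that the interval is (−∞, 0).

On y'=λy, z=hλ:
  k1=λy_n ⇒ h·k1=z·y_n;  k2=λ(1+4/11z)y_n ⇒ h·k2=z(1+4/11z)y_n
  y_{n+1}/y_n = 1 + z(1+4/11z) = 1 + z + 4/11z²
  ⇒ R(z) = 1 + z + 4/11z².

Solve |R(x)|<1 on ℝ⁻.
x=-1.78: |R|=0.3721
R=1: x+4/11x²=0 ⇒ x=−11/4=-2.7500; min R=1−1/(4·4/11)=0.3125>−1
Confirm numerically:
  x=-2.118: |R|=0.51325 <1
  x=-1.829: |R|=0.38745 <1
  x=-1.735: |R|=0.35963 <1
  x=-2.960: |R|=1.22604 >1
  x=-2.836: |R|=1.08869 >1
Interval (-2.7500, 0).

z∈(-2.7500,0).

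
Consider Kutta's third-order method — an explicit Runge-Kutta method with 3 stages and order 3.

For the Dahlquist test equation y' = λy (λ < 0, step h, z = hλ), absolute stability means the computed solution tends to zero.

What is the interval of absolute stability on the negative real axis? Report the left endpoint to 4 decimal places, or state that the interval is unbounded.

With y'=λy (z=hλ):
  order 3, 3-stage ⇒ R(z)=1+z+z^2/2+z^3/6
  (e.g. R(-1.54)=0.03709, |R|=0.03709)

Solve |R(x)|<1 on ℝ⁻.
x=-1.54: |R|=0.0371
|R(-2.66)|=1.2590 |R(-1.93)|=0.2657 |R(-1.83)|=0.1770
Bisect:
  x_lo=-3.3995 |R|=3.1689  x_hi=-0.2265 |R|=0.7972
  mid=-1.81299 |R|=0.16272 →hi
  mid=-2.60623 |R|=1.16045 →lo
  mid=-2.20961 |R|=0.56645 →hi
  mid=-2.40792 |R|=0.83576 →hi
  mid=-2.50707 |R|=0.99070 →hi
  mid=-2.55665 |R|=1.07366 →lo
  mid=-2.53186 |R|=1.03171 →lo
  mid=-2.51947 |R|=1.01109 →lo
  mid=-2.51327 |R|=1.00086 →lo
  mid=-2.51017 |R|=0.99577 →hi
  ...
  [-2.51288,-2.51269] ⇒ x*=-2.5127
Stable set (-2.5127, 0).

(-2.5127, 0).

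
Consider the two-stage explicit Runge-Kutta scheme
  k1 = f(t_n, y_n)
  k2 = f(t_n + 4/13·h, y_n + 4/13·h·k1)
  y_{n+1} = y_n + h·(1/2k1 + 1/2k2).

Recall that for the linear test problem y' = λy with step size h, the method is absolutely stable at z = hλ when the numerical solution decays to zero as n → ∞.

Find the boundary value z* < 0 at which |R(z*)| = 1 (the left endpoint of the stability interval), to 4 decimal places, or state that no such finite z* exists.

z* = -6.5000.

With y'=λy (z=hλ):
  k1=λy_n ⇒ h·k1=z·y_n;  k2=λ(1+4/13z)y_n ⇒ h·k2=z(1+4/13z)y_n
  y_{n+1}/y_n = 1 + 1/2z + 1/2z(1+4/13z) = 1 + z + 2/13z²
  Hence R(z) = 1 + z + 2/13z².

Boundary: |R(x)|=1, x<0.
x=-0.44: |R|=0.5898
R=1: x+2/13x²=0 ⇒ x=−13/2=-6.5000; min R=1−1/(4·2/13)=-0.6250>−1
Confirm numerically:
  x=-5.384: |R|=0.07561 <1
  x=-4.688: |R|=0.30687 <1
  x=-3.614: |R|=0.60462 <1
  x=-7.057: |R|=1.60473 >1
  x=-7.050: |R|=1.59654 >1
  x=-6.936: |R|=1.46525 >1
Stable set (-6.5000, 0).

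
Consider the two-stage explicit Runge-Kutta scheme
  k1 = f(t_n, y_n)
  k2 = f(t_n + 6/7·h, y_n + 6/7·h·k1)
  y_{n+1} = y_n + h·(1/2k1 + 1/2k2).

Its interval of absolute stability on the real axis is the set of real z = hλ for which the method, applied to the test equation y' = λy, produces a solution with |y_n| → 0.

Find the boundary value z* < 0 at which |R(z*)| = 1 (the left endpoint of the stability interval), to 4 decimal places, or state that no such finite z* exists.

left endpoint -2.3333.

Test eqn y'=λy, z=hλ:
  k1=λy_n ⇒ h·k1=z·y_n;  k2=λ(1+6/7z)y_n ⇒ h·k2=z(1+6/7z)y_n
  y_{n+1}/y_n = 1 + 1/2z + 1/2z(1+6/7z) = 1 + z + 3/7z²
  so R(z) = 1 + z + 3/7z².

Boundary: |R(x)|=1, x<0.
x=-0.94: |R|=0.4387
R=1: x+3/7x²=0 ⇒ x=−7/3=-2.3333; min R=1−1/(4·3/7)=0.4167>−1
Confirm numerically:
  x=-2.273: |R|=0.94123 <1
  x=-2.265: |R|=0.93367 <1
  x=-2.079: |R|=0.77339 <1
  x=-1.886: |R|=0.63843 <1
  x=-2.714: |R|=1.44277 >1
  x=-2.667: |R|=1.38138 >1
  x=-2.533: |R|=1.21675 >1
Stable set (-2.3333, 0).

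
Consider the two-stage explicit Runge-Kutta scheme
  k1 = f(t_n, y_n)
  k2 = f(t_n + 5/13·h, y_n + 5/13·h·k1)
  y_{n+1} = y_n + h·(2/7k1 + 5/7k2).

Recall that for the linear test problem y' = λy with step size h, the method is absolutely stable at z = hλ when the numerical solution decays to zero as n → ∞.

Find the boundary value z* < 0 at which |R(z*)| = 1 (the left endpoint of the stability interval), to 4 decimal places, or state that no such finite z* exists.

left endpoint -3.6400.

Set f=λy, z=hλ:
  k1=λy_n ⇒ h·k1=z·y_n;  k2=λ(1+5/13z)y_n ⇒ h·k2=z(1+5/13z)y_n
  y_{n+1}/y_n = 1 + 2/7z + 5/7z(1+5/13z) = 1 + z + 25/91z²
  ⇒ R(z) = 1 + z + 25/91z².

Solve |R(x)|<1 on ℝ⁻.
x=-1.74: |R|=0.0918
R=1: x+25/91x²=0 ⇒ x=−91/25=-3.6400; min R=1−1/(4·25/91)=0.0900>−1
Confirm numerically:
  x=-2.723: |R|=0.31401 <1
  x=-2.370: |R|=0.17310 <1
  x=-2.285: |R|=0.14940 <1
  x=-1.568: |R|=0.10745 <1
  x=-4.231: |R|=1.68696 >1
  x=-4.139: |R|=1.56741 >1
  x=-4.048: |R|=1.45373 >1
Stable set (-3.6400, 0).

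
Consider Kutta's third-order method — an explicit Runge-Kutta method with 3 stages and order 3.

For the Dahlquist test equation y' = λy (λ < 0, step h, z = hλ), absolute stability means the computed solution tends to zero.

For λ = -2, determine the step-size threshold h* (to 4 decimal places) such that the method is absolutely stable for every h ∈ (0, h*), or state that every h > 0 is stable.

Test eqn y'=λy, z=hλ:
  order 3, 3-stage ⇒ R(z)=1+z+z^2/2+z^3/6
  (e.g. R(-1.42)=0.11099, |R|=0.11099)

Solve |R(x)|<1 on ℝ⁻.
x=-1.42: |R|=0.1110
|R(-2.84)|=1.6249 |R(-2.58)|=1.1141 |R(-0.51)|=0.5979
Bisect:
  x_lo=-3.1899 |R|=2.5119  x_hi=-0.1296 |R|=0.8784
  mid=-1.65977 |R|=0.04442 →hi
  mid=-2.42483 |R|=0.86119 →hi
  mid=-2.80737 |R|=1.55433 →lo
  mid=-2.61610 |R|=1.17820 →lo
  mid=-2.52047 |R|=1.01274 →lo
  mid=-2.47265 |R|=0.93528 →hi
  mid=-2.49656 |R|=0.97358 →hi
  mid=-2.50851 |R|=0.99305 →hi
  ...
  [-2.51281,-2.51262] ⇒ x*=-2.5127
Stable set (-2.5127, 0).

(-2.5127,0); λ=-2 ⇒ h* = 1.2564.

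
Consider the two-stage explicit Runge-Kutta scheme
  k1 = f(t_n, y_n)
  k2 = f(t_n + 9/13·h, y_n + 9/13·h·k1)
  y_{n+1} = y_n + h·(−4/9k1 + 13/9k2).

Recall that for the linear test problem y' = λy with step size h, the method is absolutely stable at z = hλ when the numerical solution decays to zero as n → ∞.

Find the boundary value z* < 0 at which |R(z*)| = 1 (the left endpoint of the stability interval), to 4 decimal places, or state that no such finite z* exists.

On y'=λy, z=hλ:
  k1=λy_n ⇒ h·k1=z·y_n;  k2=λ(1+9/13z)y_n ⇒ h·k2=z(1+9/13z)y_n
  y_{n+1}/y_n = 1 − 4/9z + 13/9z(1+9/13z) = 1 + z + z²
  ⇒ R(z) = 1 + z + z².

Find x<0 with |R(x)|<1.
x=-1.21: |R|=1.2541
R=1: x+1x²=0 ⇒ x=−1=-1.0000; min R=1−1/(4·1)=0.7500>−1
Confirm numerically:
  x=-0.784: |R|=0.83066 <1
  x=-0.675: |R|=0.78063 <1
  x=-0.672: |R|=0.77958 <1
  x=-0.409: |R|=0.75828 <1
  x=-1.484: |R|=1.71826 >1
  x=-1.287: |R|=1.36937 >1
  x=-1.182: |R|=1.21512 >1
Stable set (-1.0000, 0).

z* = -1.0000.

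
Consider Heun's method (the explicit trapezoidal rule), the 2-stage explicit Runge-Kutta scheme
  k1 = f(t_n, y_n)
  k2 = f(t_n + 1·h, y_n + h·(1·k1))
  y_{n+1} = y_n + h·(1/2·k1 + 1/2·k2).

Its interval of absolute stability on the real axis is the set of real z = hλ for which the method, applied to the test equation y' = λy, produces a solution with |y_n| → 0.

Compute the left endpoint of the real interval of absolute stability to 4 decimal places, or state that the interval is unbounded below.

z* = -2.0000.

On y'=λy, z=hλ:
  order 2, 2-stage ⇒ R(z)=1+z+z^2/2
  (e.g. R(-1.29)=0.54205, |R|=0.54205)

Need |R(x)|<1, x<0.
x=-1.29: |R|=0.5421
|R(-2.27)|=1.3064 |R(-1.89)|=0.8960 |R(-0.54)|=0.6058
Bisect:
  x_lo=-2.7984 |R|=2.1171  x_hi=-0.2614 |R|=0.7728
  mid=-1.52988 |R|=0.64039 →hi
  mid=-2.16415 |R|=1.17762 →lo
  mid=-1.84702 |R|=0.85872 →hi
  mid=-2.00558 |R|=1.00560 →lo
  mid=-1.92630 |R|=0.92902 →hi
  mid=-1.96594 |R|=0.96652 →hi
  mid=-1.98576 |R|=0.98586 →hi
  mid=-1.99567 |R|=0.99568 →hi
  mid=-2.00063 |R|=1.00063 →lo
  ...
  [-2.00001,-1.99985] ⇒ x*=-2.0000
Stable set (-2.0000, 0).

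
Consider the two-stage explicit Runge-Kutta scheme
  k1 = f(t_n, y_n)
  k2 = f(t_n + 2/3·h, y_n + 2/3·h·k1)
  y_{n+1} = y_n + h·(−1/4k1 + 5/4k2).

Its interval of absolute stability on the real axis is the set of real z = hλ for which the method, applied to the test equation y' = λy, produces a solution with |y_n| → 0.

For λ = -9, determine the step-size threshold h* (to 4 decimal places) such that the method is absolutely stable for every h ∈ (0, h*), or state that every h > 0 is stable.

(-1.2000,0); λ=-9 ⇒ h* = (6/5)/9 = 0.1333.

With y'=λy (z=hλ):
  k1=λy_n ⇒ h·k1=z·y_n;  k2=λ(1+2/3z)y_n ⇒ h·k2=z(1+2/3z)y_n
  y_{n+1}/y_n = 1 − 1/4z + 5/4z(1+2/3z) = 1 + z + 5/6z²
  so R(z) = 1 + z + 5/6z².

Need |R(x)|<1, x<0.
x=-0.74: |R|=0.7163
R=1: x+5/6x²=0 ⇒ x=−6/5=-1.2000; min R=1−1/(4·5/6)=0.7000>−1
Confirm numerically:
  x=-0.655: |R|=0.70252 <1
  x=-0.603: |R|=0.70001 <1
  x=-0.551: |R|=0.70200 <1
  x=-0.521: |R|=0.70520 <1
  x=-1.737: |R|=1.77731 >1
  x=-1.220: |R|=1.02033 >1
Interval (-1.2000, 0).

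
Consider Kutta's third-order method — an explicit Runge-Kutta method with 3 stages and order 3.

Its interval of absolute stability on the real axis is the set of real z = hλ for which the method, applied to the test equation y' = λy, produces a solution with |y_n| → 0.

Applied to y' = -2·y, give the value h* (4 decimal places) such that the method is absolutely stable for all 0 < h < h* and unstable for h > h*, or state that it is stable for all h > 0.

(-2.5127,0); λ=-2 ⇒ h* = 1.2564.

On y'=λy, z=hλ:
  order 3, 3-stage ⇒ R(z)=1+z+z^2/2+z^3/6
  (e.g. R(-0.75)=0.46094, |R|=0.46094)

Boundary: |R(x)|=1, x<0.
x=-0.75: |R|=0.4609
|R(-2.26)|=0.6301 |R(-1.9)|=0.2382 |R(-0.81)|=0.4295
Bisect:
  x_lo=-3.3218 |R|=2.9136  x_hi=-0.0500 |R|=0.9512
  mid=-1.68592 |R|=0.06341 →hi
  mid=-2.50386 |R|=0.98546 →hi
  mid=-2.91284 |R|=1.78958 →lo
  mid=-2.70835 |R|=1.35180 →lo
  mid=-2.60611 |R|=1.16024 →lo
  mid=-2.55499 |R|=1.07081 →lo
  mid=-2.52943 |R|=1.02764 →lo
  ...
  [-2.51285,-2.51265] ⇒ x*=-2.5127
Interval (-2.5127, 0).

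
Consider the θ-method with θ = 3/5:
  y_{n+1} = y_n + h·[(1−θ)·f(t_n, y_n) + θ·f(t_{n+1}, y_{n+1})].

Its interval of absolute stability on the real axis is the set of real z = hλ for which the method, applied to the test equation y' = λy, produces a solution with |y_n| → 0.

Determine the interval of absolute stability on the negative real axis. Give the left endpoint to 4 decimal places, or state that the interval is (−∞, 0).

With y'=λy (z=hλ):
  y_{n+1} = y_n + z·[2/5·y_n + 3/5·y_{n+1}] ⇒ (1 − 3/5z)y_{n+1} = (1 + 2/5z)y_n
  R(z) = (1 + 2/5z)/(1 − 3/5z).

Find x<0 with |R(x)|<1.
x=-0.41: |R|=0.6709
x=-2: |R|=0.0909
x=-10: |R|=0.4286
x=-100: |R|=0.6393
θ=3/5≥1/2 ⇒ |1+2/5x|<|1−3/5x| ∀x<0 ⇒ unbounded interval.

unbounded; (−∞, 0).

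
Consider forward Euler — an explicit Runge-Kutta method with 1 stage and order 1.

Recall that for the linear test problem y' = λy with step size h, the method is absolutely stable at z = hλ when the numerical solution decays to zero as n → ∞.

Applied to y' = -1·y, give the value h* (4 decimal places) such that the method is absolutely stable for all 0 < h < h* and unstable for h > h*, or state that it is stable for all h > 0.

(-2.0000,0); λ=-1 ⇒ h* = 2.0000.

Set f=λy, z=hλ:
  order 1, 1-stage ⇒ R(z)=1+z
  (e.g. R(-0.55)=0.45000, |R|=0.45000)

Solve |R(x)|<1 on ℝ⁻.
x=-0.55: |R|=0.4500
|R(-2.1)|=1.1000 |R(-1.45)|=0.4500 |R(-0.5)|=0.5000
Bisect:
  x_lo=-2.3317 |R|=1.3317  x_hi=-0.3571 |R|=0.6429
  mid=-1.34440 |R|=0.34440 →hi
  mid=-1.83805 |R|=0.83805 →hi
  mid=-2.08487 |R|=1.08487 →lo
  mid=-1.96146 |R|=0.96146 →hi
  mid=-2.02317 |R|=1.02317 →lo
  mid=-1.99231 |R|=0.99231 →hi
  mid=-2.00774 |R|=1.00774 →lo
  mid=-2.00003 |R|=1.00003 →lo
  ...
  [-2.00003,-1.99991] ⇒ x*=-2.0000
Stable set (-2.0000, 0).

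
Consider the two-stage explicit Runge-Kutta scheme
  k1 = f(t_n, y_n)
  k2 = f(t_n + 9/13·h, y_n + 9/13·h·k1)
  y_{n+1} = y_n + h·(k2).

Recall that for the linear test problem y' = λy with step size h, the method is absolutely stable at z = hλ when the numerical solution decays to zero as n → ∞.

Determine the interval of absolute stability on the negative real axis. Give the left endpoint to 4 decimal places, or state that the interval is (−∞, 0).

z∈(-1.4444,0).

With y'=λy (z=hλ):
  k1=λy_n ⇒ h·k1=z·y_n;  k2=λ(1+9/13z)y_n ⇒ h·k2=z(1+9/13z)y_n
  y_{n+1}/y_n = 1 + z(1+9/13z) = 1 + z + 9/13z²
  R(z) = 1 + z + 9/13z².

Boundary: |R(x)|=1, x<0.
x=-1.68: |R|=1.2740
R=1: x+9/13x²=0 ⇒ x=−13/9=-1.4444; min R=1−1/(4·9/13)=0.6389>−1
Confirm numerically:
  x=-1.101: |R|=0.73822 <1
  x=-1.076: |R|=0.72554 <1
  x=-1.066: |R|=0.72071 <1
  x=-0.938: |R|=0.67112 <1
  x=-2.020: |R|=1.80489 >1
  x=-1.502: |R|=1.05985 >1
  x=-1.471: |R|=1.02704 >1
So |R|<1 on (-1.4444, 0).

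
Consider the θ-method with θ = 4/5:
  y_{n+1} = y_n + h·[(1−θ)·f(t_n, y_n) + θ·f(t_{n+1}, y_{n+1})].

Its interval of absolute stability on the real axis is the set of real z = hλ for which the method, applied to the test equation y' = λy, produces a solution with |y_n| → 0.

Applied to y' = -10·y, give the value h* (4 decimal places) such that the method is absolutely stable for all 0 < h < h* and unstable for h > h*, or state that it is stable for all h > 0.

Test eqn y'=λy, z=hλ:
  y_{n+1} = y_n + z·[1/5·y_n + 4/5·y_{n+1}] ⇒ (1 − 4/5z)y_{n+1} = (1 + 1/5z)y_n
  R(z) = (1 + 1/5z)/(1 − 4/5z).

Solve |R(x)|<1 on ℝ⁻.
x=-0.68: |R|=0.5596
x=-2: |R|=0.2308
x=-10: |R|=0.1111
x=-100: |R|=0.2346
θ=4/5≥1/2 ⇒ |1+1/5x|<|1−4/5x| ∀x<0 ⇒ interval (−∞,0).

(−∞, 0) — no finite endpoint. Any h>0 works for λ=-10.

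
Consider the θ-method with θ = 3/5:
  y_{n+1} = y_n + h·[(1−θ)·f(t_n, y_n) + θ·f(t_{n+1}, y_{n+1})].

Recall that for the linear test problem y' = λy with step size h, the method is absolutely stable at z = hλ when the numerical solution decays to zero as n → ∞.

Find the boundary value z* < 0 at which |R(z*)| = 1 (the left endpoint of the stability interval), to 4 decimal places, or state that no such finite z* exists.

interval (−∞, 0).

Set f=λy, z=hλ:
  y_{n+1} = y_n + z·[2/5·y_n + 3/5·y_{n+1}] ⇒ (1 − 3/5z)y_{n+1} = (1 + 2/5z)y_n
  R(z) = (1 + 2/5z)/(1 − 3/5z).

Solve |R(x)|<1 on ℝ⁻.
x=-0.93: |R|=0.4031
x=-2: |R|=0.0909
x=-10: |R|=0.4286
x=-100: |R|=0.6393
θ=3/5≥1/2 ⇒ |1+2/5x|<|1−3/5x| ∀x<0 ⇒ unbounded interval.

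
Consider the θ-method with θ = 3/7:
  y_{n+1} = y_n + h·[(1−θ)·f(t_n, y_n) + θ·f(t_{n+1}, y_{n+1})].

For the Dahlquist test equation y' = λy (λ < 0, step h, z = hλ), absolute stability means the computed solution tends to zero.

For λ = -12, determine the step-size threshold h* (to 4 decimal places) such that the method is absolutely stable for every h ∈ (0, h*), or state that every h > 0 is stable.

(-14.0000,0); λ=-12 ⇒ h* = (14)/12 = 1.1667.

Set f=λy, z=hλ:
  y_{n+1} = y_n + z·[4/7·y_n + 3/7·y_{n+1}] ⇒ (1 − 3/7z)y_{n+1} = (1 + 4/7z)y_n
  ⇒ R(z) = (1 + 4/7z)/(1 − 3/7z).

Boundary: |R(x)|=1, x<0.
x=-0.87: |R|=0.3663
R=−1: 1+4/7x = −1+3/7x ⇒ -1/7x=2 ⇒ x=2/(-1/7)=-14.0000
Confirm numerically:
  x=-12.672: |R|=0.97050 <1
  x=-11.439: |R|=0.93802 <1
  x=-11.244: |R|=0.93234 <1
  x=-6.080: |R|=0.68621 <1
  x=-14.456: |R|=1.00905 >1
  x=-14.334: |R|=1.00668 >1
  x=-14.256: |R|=1.00514 >1
So |R|<1 on (-14.0000, 0).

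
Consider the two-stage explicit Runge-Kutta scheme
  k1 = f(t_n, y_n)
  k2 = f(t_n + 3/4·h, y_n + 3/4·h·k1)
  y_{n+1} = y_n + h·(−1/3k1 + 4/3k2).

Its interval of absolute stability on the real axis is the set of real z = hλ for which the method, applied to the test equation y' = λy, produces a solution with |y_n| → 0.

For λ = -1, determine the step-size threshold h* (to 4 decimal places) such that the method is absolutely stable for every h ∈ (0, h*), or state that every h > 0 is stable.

(-1.0000,0); λ=-1 ⇒ h* = (1)/1 = 1.0000.

Test eqn y'=λy, z=hλ:
  k1=λy_n ⇒ h·k1=z·y_n;  k2=λ(1+3/4z)y_n ⇒ h·k2=z(1+3/4z)y_n
  y_{n+1}/y_n = 1 − 1/3z + 4/3z(1+3/4z) = 1 + z + z²
  so R(z) = 1 + z + z².

Find x<0 with |R(x)|<1.
x=-1.09: |R|=1.0981
R=1: x+1x²=0 ⇒ x=−1=-1.0000; min R=1−1/(4·1)=0.7500>−1
Confirm numerically:
  x=-0.799: |R|=0.83940 <1
  x=-0.633: |R|=0.76769 <1
  x=-0.510: |R|=0.75010 <1
  x=-1.376: |R|=1.51738 >1
  x=-1.317: |R|=1.41749 >1
  x=-1.117: |R|=1.13069 >1
Stable set (-1.0000, 0).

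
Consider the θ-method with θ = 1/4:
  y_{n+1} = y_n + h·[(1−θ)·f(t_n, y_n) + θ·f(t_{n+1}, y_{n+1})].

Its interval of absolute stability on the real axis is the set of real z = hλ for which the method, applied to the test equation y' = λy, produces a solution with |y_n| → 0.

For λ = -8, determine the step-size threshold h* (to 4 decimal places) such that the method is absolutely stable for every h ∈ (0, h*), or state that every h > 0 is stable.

(-4.0000,0); λ=-8 ⇒ h* = (4)/8 = 0.5000.

With y'=λy (z=hλ):
  y_{n+1} = y_n + z·[3/4·y_n + 1/4·y_{n+1}] ⇒ (1 − 1/4z)y_{n+1} = (1 + 3/4z)y_n
  ⇒ R(z) = (1 + 3/4z)/(1 − 1/4z).

Solve |R(x)|<1 on ℝ⁻.
x=-1.14: |R|=0.1128
R=−1: 1+3/4x = −1+1/4x ⇒ -1/2x=2 ⇒ x=2/(-1/2)=-4.0000
Confirm numerically:
  x=-3.588: |R|=0.89141 <1
  x=-2.972: |R|=0.70511 <1
  x=-2.624: |R|=0.58454 <1
  x=-2.422: |R|=0.50856 <1
  x=-4.524: |R|=1.12295 >1
  x=-4.340: |R|=1.08153 >1
  x=-4.058: |R|=1.01440 >1
So |R|<1 on (-4.0000, 0).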